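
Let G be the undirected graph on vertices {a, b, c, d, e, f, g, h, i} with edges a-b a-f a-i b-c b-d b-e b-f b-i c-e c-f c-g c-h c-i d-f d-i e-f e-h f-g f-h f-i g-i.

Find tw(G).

3

A width-3 tree decomposition is:
Bags: B1 = {b, c, f, i}  B2 = {c, f, g, i}  B3 = {b, c, e, f}  B4 = {c, e, f, h}  B5 = {a, b, f, i}  B6 = {b, d, f, i}
Tree: B1–B2, B1–B3, B3–B4, B1–B5, B1–B6
Every bag has size at most 4, so the width is 4 − 1 = 3 and tw(G) ≤ 3. On the other hand G contains the 4-clique {c, f, g, i}. A clique must lie in a single bag of any decomposition, so no decomposition can have width below 3. Combining the bounds, tw(G) = 3.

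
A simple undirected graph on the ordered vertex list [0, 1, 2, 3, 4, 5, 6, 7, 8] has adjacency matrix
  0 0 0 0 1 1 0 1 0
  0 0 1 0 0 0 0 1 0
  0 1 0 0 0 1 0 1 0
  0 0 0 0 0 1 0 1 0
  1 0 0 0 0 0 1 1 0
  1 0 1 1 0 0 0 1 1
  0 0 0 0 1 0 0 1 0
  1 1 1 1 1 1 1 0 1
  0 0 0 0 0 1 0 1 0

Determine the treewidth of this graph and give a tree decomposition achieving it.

Treewidth 2.
One optimal decomposition is:
Bags: B1 = {2, 5, 7}  B2 = {3, 5, 7}  B3 = {5, 7, 8}  B4 = {1, 2, 7}  B5 = {0, 5, 7}  B6 = {0, 4, 7}  B7 = {4, 6, 7}
Tree: B1–B2, B1–B3, B1–B4, B2–B5, B5–B6, B6–B7

Every bag has size at most 3, so the width is 3 − 1 = 2 and tw(G) ≤ 2. On the other hand G contains the 3-clique {1, 2, 7}. A clique must lie in a single bag of any decomposition, so no decomposition can have width below 2. Combining the bounds, tw(G) = 2.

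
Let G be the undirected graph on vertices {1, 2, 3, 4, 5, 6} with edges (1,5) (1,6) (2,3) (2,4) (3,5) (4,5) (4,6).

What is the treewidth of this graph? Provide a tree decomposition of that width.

Every bag has size at most 3, so the width is 3 − 1 = 2 and tw(G) ≤ 2. The edges 1–6–4–5–1 form a cycle, so G is not a tree and its treewidth is at least 2. Combining the bounds, tw(G) = 2.

Treewidth 2.
One such decomposition:
Bags: B1 = {1, 5, 6}  B2 = {4, 5, 6}  B3 = {3, 4, 5}  B4 = {2, 3, 4}
Tree: B1–B2, B2–B3, B3–B4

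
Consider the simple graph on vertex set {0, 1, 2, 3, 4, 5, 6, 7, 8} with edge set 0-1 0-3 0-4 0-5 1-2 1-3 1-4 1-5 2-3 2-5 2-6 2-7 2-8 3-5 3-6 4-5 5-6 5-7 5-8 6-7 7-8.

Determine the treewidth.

3

A width-3 tree decomposition is:
Bags: B1 = {1, 2, 3, 5}  B2 = {2, 3, 5, 6}  B3 = {2, 5, 6, 7}  B4 = {0, 1, 3, 5}  B5 = {2, 5, 7, 8}  B6 = {0, 1, 4, 5}
Tree: B1–B2, B2–B3, B1–B4, B3–B5, B4–B6
Each bag holds 4 vertices, so the decomposition has width 3, which upper-bounds the treewidth. Conversely, {0, 1, 3, 5} is a clique of size 4, and the vertices of any clique must share a bag in every tree decomposition; so some bag has ≥ 4 vertices and tw(G) ≥ 3. Therefore the treewidth is 3.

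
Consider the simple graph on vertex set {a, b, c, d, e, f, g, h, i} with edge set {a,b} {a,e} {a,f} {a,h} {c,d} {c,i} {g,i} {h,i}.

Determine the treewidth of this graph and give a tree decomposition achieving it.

Every bag has size at most 2, so the width is 2 − 1 = 1 and tw(G) ≤ 1. Any graph with an edge has treewidth ≥ 1, and G has the edge c–i. Combining the bounds, tw(G) = 1.

Treewidth 1.
Bags: B1 = {c, i}  B2 = {g, i}  B3 = {h, i}  B4 = {a, h}  B5 = {c, d}  B6 = {a, e}  B7 = {a, b}  B8 = {a, f}
Tree: B1–B2, B1–B3, B3–B4, B1–B5, B4–B6, B6–B7, B7–B8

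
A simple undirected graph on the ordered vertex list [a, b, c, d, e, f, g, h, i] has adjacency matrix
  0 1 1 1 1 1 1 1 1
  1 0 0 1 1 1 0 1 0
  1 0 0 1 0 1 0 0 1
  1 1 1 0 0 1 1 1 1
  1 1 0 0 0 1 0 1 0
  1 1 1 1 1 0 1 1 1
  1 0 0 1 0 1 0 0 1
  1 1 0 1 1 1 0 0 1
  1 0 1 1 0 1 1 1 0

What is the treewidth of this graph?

4

A width-4 tree decomposition is:
Bags: B1 = {a, b, d, f, h}  B2 = {a, d, f, h, i}  B3 = {a, d, f, g, i}  B4 = {a, b, e, f, h}  B5 = {a, c, d, f, i}
Tree: B1–B2, B2–B3, B1–B4, B2–B5
Every bag has size at most 5, so the width is 5 − 1 = 4 and tw(G) ≤ 4. Conversely, {a, b, d, f, h} is a clique of size 5, and the vertices of any clique must share a bag in every tree decomposition; so some bag has ≥ 5 vertices and tw(G) ≥ 4. Combining the bounds, tw(G) = 4.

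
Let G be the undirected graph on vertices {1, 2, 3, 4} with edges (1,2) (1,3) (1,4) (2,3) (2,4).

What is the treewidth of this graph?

A width-2 tree decomposition is:
Bags: B1 = {1, 2, 4}  B2 = {1, 2, 3}
Tree: B1–B2
Every bag has size at most 3, so the width is 3 − 1 = 2 and tw(G) ≤ 2. Conversely, {1, 2, 3} is a clique of size 3, and the vertices of any clique must share a bag in every tree decomposition; so some bag has ≥ 3 vertices and tw(G) ≥ 2. Hence tw(G) = 2 exactly.

2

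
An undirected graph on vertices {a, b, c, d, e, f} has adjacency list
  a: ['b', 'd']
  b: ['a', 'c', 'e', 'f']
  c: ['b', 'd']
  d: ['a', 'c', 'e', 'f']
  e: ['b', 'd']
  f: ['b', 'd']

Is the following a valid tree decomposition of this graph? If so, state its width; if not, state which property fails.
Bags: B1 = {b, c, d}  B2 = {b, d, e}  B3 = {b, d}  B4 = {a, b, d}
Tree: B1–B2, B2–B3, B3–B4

No — vertex f appears in no bag.

A tree decomposition must satisfy three properties: every vertex lies in some bag; for every edge, both endpoints lie together in some bag; and for every vertex, the bags containing it form a connected subtree. Here vertex f appears in no bag, so the decomposition is invalid.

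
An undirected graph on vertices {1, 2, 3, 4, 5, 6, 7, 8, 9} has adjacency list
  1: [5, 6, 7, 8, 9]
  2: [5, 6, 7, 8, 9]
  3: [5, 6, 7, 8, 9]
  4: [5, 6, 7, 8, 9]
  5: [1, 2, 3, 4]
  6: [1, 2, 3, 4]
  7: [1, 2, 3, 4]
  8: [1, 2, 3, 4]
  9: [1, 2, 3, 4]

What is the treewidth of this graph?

A width-4 tree decomposition is:
Bags: B1 = {1, 2, 3, 4, 9}  B2 = {1, 2, 3, 4, 7}  B3 = {1, 2, 3, 4, 6}  B4 = {1, 2, 3, 4, 8}  B5 = {1, 2, 3, 4, 5}
Tree: B1–B2, B2–B3, B3–B4, B4–B5
The largest bag has 5 vertices, giving width 4; this decomposition certifies tw(G) ≤ 4. For the lower bound: the 5 vertex sets {1,9}, {2,7}, {3,6}, {4}, {8} are disjoint, each induces a connected subgraph, and every pair is joined by at least one edge of G. Contracting each set to a single vertex therefore yields K_{5} as a minor, and since treewidth is minor-monotone, tw(G) ≥ tw(K_{5}) = 4. The upper and lower bounds meet at 4, so that is the treewidth.

4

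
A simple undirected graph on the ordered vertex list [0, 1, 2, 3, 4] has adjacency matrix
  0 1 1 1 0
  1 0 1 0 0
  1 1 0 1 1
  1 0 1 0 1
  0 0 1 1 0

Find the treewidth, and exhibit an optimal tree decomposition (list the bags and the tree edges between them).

The largest bag has 3 vertices, giving width 2; this decomposition certifies tw(G) ≤ 2. On the other hand G contains the 3-clique {0, 1, 2}. A clique must lie in a single bag of any decomposition, so no decomposition can have width below 2. The upper and lower bounds meet at 2, so that is the treewidth.

Treewidth 2.
One such decomposition:
Bags: B1 = {0, 1, 2}  B2 = {0, 2, 3}  B3 = {2, 3, 4}
Tree: B1–B2, B2–B3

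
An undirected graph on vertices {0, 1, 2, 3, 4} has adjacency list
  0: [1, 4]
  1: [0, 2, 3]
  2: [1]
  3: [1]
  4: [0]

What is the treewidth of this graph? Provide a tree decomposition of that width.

The largest bag has 2 vertices, giving width 1; this decomposition certifies tw(G) ≤ 1. Since G has at least one edge (e.g. 0–1), it is not an edgeless graph, so tw(G) ≥ 1. Hence tw(G) = 1 exactly.

Treewidth 1.
Bags: B1 = {0, 1}  B2 = {1, 2}  B3 = {0, 4}  B4 = {1, 3}
Tree: B1–B2, B1–B3, B2–B4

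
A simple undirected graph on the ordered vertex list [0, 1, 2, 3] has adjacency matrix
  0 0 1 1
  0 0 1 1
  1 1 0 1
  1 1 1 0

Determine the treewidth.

A width-2 tree decomposition is:
Bags: B1 = {1, 2, 3}  B2 = {0, 2, 3}
Tree: B1–B2
Every bag has size at most 3, so the width is 3 − 1 = 2 and tw(G) ≤ 2. For the lower bound, the 3 vertices {0, 2, 3} are pairwise adjacent, and any tree decomposition puts a clique entirely inside one bag — forcing width ≥ 2. Combining the bounds, tw(G) = 2.

2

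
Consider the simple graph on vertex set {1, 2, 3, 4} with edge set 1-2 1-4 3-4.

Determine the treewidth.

1

A width-1 tree decomposition is:
Bags: B1 = {1, 2}  B2 = {1, 4}  B3 = {3, 4}
Tree: B1–B2, B2–B3
Every bag has size at most 2, so the width is 2 − 1 = 1 and tw(G) ≤ 1. Since G has at least one edge (e.g. 2–1), it is not an edgeless graph, so tw(G) ≥ 1. Therefore the treewidth is 1.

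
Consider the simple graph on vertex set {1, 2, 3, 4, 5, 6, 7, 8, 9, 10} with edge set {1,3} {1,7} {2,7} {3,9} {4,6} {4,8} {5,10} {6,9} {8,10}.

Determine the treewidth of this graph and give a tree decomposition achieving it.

Every bag has size at most 2, so the width is 2 − 1 = 1 and tw(G) ≤ 1. G has an edge, so its treewidth is at least 1. Combining the bounds, tw(G) = 1.

Treewidth 1.
Bags: B1 = {2, 7}  B2 = {1, 7}  B3 = {1, 3}  B4 = {3, 9}  B5 = {6, 9}  B6 = {4, 6}  B7 = {4, 8}  B8 = {8, 10}  B9 = {5, 10}
Tree: B1–B2, B2–B3, B3–B4, B4–B5, B5–B6, B6–B7, B7–B8, B8–B9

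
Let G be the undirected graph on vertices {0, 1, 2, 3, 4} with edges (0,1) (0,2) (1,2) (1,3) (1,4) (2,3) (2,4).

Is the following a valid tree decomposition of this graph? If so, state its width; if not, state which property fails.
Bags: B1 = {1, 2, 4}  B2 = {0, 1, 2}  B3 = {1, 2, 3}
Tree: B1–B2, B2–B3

Checking the three conditions: (i) the bags cover all of {0, 1, 2, 3, 4}; (ii) for each edge, some bag contains both endpoints; (iii) the bags containing any fixed vertex form a subtree. All hold, so the decomposition is valid with width 3 − 1 = 2.

Yes; width 2.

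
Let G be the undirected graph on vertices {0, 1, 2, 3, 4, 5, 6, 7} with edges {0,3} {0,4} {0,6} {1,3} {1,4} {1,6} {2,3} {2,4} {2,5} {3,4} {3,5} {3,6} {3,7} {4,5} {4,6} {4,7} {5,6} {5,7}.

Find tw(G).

3

A width-3 tree decomposition is:
Bags: B1 = {0, 3, 4, 6}  B2 = {1, 3, 4, 6}  B3 = {3, 4, 5, 6}  B4 = {3, 4, 5, 7}  B5 = {2, 3, 4, 5}
Tree: B1–B2, B1–B3, B3–B4, B4–B5
Every bag has size at most 4, so the width is 4 − 1 = 3 and tw(G) ≤ 3. Conversely, {0, 3, 4, 6} is a clique of size 4, and the vertices of any clique must share a bag in every tree decomposition; so some bag has ≥ 4 vertices and tw(G) ≥ 3. Hence tw(G) = 3 exactly.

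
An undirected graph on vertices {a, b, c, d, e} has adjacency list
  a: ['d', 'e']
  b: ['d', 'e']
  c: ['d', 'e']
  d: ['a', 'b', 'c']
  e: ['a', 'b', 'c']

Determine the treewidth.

2

A width-2 tree decomposition is:
Bags: B1 = {a, d, e}  B2 = {b, d, e}  B3 = {c, d, e}
Tree: B1–B2, B2–B3
The largest bag has 3 vertices, giving width 2; this decomposition certifies tw(G) ≤ 2. Since a–d–b–e–a is a cycle in G, G is not acyclic. Forests are exactly the graphs of treewidth ≤ 1, so tw(G) ≥ 2. Hence tw(G) = 2 exactly.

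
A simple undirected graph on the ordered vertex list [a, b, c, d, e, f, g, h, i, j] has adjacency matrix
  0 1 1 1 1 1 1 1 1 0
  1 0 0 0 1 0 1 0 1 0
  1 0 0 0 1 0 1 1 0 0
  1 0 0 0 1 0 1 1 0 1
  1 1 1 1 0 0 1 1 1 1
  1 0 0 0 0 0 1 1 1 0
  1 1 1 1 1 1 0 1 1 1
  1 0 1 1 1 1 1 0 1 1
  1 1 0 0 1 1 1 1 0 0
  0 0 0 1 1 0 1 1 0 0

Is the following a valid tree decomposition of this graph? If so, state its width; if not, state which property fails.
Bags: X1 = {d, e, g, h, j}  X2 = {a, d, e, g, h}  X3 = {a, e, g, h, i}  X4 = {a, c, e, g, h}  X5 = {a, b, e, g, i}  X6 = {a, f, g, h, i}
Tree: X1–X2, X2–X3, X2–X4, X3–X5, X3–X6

Yes; width 4.

Every vertex of G appears in some bag (union = {a, b, c, d, e, f, g, h, i, j}); every edge is covered by a bag; and for each vertex v the set of bags containing v is connected in the bag tree. The decomposition is therefore valid. The largest bag has 5 vertices, so the width is 4.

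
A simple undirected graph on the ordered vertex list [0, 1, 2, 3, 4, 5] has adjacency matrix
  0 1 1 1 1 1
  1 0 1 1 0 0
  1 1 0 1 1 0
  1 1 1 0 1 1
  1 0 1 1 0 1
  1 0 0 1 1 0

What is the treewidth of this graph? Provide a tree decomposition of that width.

The largest bag has 4 vertices, giving width 3; this decomposition certifies tw(G) ≤ 3. For the lower bound, the 4 vertices {0, 1, 2, 3} are pairwise adjacent, and any tree decomposition puts a clique entirely inside one bag — forcing width ≥ 3. Hence tw(G) = 3 exactly.

Treewidth 3.
One such decomposition:
Bags: B1 = {0, 3, 4, 5}  B2 = {0, 2, 3, 4}  B3 = {0, 1, 2, 3}
Tree: B1–B2, B2–B3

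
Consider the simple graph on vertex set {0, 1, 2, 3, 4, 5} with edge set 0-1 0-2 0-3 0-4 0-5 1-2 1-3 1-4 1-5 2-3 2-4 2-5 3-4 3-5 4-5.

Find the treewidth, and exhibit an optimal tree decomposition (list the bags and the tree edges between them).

A single bag containing all 6 vertices is trivially a valid decomposition of width 5. For the lower bound, the 6 vertices {0, 1, 2, 3, 4, 5} are pairwise adjacent, and any tree decomposition puts a clique entirely inside one bag — forcing width ≥ 5. The upper and lower bounds meet at 5, so that is the treewidth.

Treewidth 5.
Bags: B1 = {0, 1, 2, 3, 4, 5}
Tree: (single bag)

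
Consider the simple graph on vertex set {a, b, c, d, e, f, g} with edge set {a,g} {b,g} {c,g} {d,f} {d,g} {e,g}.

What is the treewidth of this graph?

1

A width-1 tree decomposition is:
Bags: B1 = {b, g}  B2 = {d, g}  B3 = {c, g}  B4 = {a, g}  B5 = {e, g}  B6 = {d, f}
Tree: B1–B2, B2–B3, B3–B4, B2–B5, B2–B6
Every bag has size at most 2, so the width is 2 − 1 = 1 and tw(G) ≤ 1. G has an edge, so its treewidth is at least 1. Hence tw(G) = 1 exactly.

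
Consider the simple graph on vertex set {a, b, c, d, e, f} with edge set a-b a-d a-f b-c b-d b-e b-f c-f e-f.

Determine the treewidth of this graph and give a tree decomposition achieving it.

The largest bag has 3 vertices, giving width 2; this decomposition certifies tw(G) ≤ 2. For the lower bound, the 3 vertices {a, b, d} are pairwise adjacent, and any tree decomposition puts a clique entirely inside one bag — forcing width ≥ 2. The upper and lower bounds meet at 2, so that is the treewidth.

Treewidth 2.
One such decomposition:
Bags: B1 = {a, b, d}  B2 = {a, b, f}  B3 = {b, e, f}  B4 = {b, c, f}
Tree: B1–B2, B2–B3, B3–B4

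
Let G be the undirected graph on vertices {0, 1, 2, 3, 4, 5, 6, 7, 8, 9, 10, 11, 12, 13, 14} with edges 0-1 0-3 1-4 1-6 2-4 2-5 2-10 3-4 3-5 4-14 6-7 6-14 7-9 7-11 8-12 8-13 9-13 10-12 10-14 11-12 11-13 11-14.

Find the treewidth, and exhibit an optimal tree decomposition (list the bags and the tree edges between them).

Treewidth 3.
One such decomposition:
Bags: B1 = {0, 1, 3, 5}  B2 = {1, 3, 4, 5}  B3 = {1, 2, 4, 5}  B4 = {1, 2, 4, 6}  B5 = {2, 4, 6, 14}  B6 = {2, 6, 10, 14}  B7 = {6, 7, 10, 14}  B8 = {7, 10, 11, 14}  B9 = {7, 10, 11, 12}  B10 = {7, 9, 11, 12}  B11 = {9, 11, 12, 13}  B12 = {8, 9, 12, 13}
Tree: B1–B2, B2–B3, B3–B4, B4–B5, B5–B6, B6–B7, B7–B8, B8–B9, B9–B10, B10–B11, B11–B12

Every bag has size at most 4, so the width is 4 − 1 = 3 and tw(G) ≤ 3. For the lower bound: the 4 vertex sets {0,3,5}, {1}, {4}, {2,6,10,14} are disjoint, each induces a connected subgraph, and every pair is joined by at least one edge of G. Contracting each set to a single vertex therefore yields K_{4} as a minor, and since treewidth is minor-monotone, tw(G) ≥ tw(K_{4}) = 3. Therefore the treewidth is 3.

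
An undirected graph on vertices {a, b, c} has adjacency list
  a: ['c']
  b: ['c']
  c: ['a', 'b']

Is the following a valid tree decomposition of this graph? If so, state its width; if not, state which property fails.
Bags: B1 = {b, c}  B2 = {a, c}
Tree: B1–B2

Vertex coverage: the bags together contain {a, b, c}, the full vertex set. Edge coverage: each edge of G has both endpoints in at least one bag. Running intersection: for every vertex, the bags containing it form a connected subtree. All three properties hold, so this is a valid tree decomposition of width max|bag| − 1 = 1, and hence tw(G) ≤ 1.

Yes; width 1.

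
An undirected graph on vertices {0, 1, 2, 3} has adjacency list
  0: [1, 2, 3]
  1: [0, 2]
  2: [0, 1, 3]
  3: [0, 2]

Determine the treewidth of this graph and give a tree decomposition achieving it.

Treewidth 2.
Bags: B1 = {0, 1, 2}  B2 = {0, 2, 3}
Tree: B1–B2

Each bag holds 3 vertices, so the decomposition has width 2, which upper-bounds the treewidth. Conversely, {0, 1, 2} is a clique of size 3, and the vertices of any clique must share a bag in every tree decomposition; so some bag has ≥ 3 vertices and tw(G) ≥ 2. Hence tw(G) = 2 exactly.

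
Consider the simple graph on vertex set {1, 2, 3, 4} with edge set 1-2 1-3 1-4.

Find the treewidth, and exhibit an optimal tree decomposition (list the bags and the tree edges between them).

Treewidth 1.
One optimal decomposition is:
Bags: B1 = {1, 4}  B2 = {1, 2}  B3 = {1, 3}
Tree: B1–B2, B2–B3

The largest bag has 2 vertices, giving width 1; this decomposition certifies tw(G) ≤ 1. G has an edge, so its treewidth is at least 1. Therefore the treewidth is 1.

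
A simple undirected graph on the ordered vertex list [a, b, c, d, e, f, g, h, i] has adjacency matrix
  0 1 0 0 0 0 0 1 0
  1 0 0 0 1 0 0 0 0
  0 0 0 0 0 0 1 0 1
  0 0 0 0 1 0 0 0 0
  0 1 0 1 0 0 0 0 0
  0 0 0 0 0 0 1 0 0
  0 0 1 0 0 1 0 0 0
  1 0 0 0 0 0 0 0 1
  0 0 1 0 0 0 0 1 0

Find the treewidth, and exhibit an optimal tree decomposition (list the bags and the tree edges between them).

Treewidth 1.
One optimal decomposition is:
Bags: B1 = {f, g}  B2 = {c, g}  B3 = {c, i}  B4 = {h, i}  B5 = {a, h}  B6 = {a, b}  B7 = {b, e}  B8 = {d, e}
Tree: B1–B2, B2–B3, B3–B4, B4–B5, B5–B6, B6–B7, B7–B8

The largest bag has 2 vertices, giving width 1; this decomposition certifies tw(G) ≤ 1. Any graph with an edge has treewidth ≥ 1, and G has the edge f–g. Therefore the treewidth is 1.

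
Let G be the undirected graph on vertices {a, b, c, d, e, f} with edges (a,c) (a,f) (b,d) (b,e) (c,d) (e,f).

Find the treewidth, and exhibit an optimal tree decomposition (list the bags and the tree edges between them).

Treewidth 2.
One such decomposition:
Bags: B1 = {b, c, d}  B2 = {b, c, e}  B3 = {c, e, f}  B4 = {a, c, f}
Tree: B1–B2, B2–B3, B3–B4

The largest bag has 3 vertices, giving width 2; this decomposition certifies tw(G) ≤ 2. The edges c–d–b–e–f–a–c form a cycle, so G is not a tree and its treewidth is at least 2. Therefore the treewidth is 2.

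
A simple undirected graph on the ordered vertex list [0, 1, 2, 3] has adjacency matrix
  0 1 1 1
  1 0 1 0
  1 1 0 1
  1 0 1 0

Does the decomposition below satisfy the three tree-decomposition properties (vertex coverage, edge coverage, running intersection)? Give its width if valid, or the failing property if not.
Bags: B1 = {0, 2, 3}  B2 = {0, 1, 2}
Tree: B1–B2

Every vertex of G appears in some bag (union = {0, 1, 2, 3}); every edge is covered by a bag; and for each vertex v the set of bags containing v is connected in the bag tree. The decomposition is therefore valid. The largest bag has 3 vertices, so the width is 2.

Yes; width 2.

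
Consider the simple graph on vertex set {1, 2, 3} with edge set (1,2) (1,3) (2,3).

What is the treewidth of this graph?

2

A width-2 tree decomposition is:
Bags: B1 = {1, 2, 3}
Tree: (single bag)
A single bag containing all 3 vertices is trivially a valid decomposition of width 2. For the lower bound, the 3 vertices {1, 2, 3} are pairwise adjacent, and any tree decomposition puts a clique entirely inside one bag — forcing width ≥ 2. Hence tw(G) = 2 exactly.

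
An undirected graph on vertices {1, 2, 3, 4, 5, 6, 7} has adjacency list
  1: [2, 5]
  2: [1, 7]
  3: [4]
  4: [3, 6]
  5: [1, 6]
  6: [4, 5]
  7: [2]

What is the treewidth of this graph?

A width-1 tree decomposition is:
Bags: B1 = {2, 7}  B2 = {1, 2}  B3 = {1, 5}  B4 = {5, 6}  B5 = {4, 6}  B6 = {3, 4}
Tree: B1–B2, B2–B3, B3–B4, B4–B5, B5–B6
The largest bag has 2 vertices, giving width 1; this decomposition certifies tw(G) ≤ 1. Since G has at least one edge (e.g. 7–2), it is not an edgeless graph, so tw(G) ≥ 1. Therefore the treewidth is 1.

1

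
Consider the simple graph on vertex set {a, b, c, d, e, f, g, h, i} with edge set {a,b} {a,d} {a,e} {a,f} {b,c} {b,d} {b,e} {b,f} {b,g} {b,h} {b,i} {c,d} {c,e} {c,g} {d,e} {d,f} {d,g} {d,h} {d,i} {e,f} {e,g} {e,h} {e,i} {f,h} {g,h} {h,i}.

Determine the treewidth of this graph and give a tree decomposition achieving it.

Every bag has size at most 5, so the width is 5 − 1 = 4 and tw(G) ≤ 4. On the other hand G contains the 5-clique {b, d, e, g, h}. A clique must lie in a single bag of any decomposition, so no decomposition can have width below 4. Combining the bounds, tw(G) = 4.

Treewidth 4.
One optimal decomposition is:
Bags: B1 = {b, d, e, f, h}  B2 = {b, d, e, h, i}  B3 = {b, d, e, g, h}  B4 = {b, c, d, e, g}  B5 = {a, b, d, e, f}
Tree: B1–B2, B1–B3, B3–B4, B1–B5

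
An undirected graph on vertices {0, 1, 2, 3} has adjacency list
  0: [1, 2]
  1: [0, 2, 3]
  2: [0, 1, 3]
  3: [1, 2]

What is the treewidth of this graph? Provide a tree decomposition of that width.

Treewidth 2.
One optimal decomposition is:
Bags: B1 = {0, 1, 2}  B2 = {1, 2, 3}
Tree: B1–B2

Every bag has size at most 3, so the width is 3 − 1 = 2 and tw(G) ≤ 2. Conversely, {0, 1, 2} is a clique of size 3, and the vertices of any clique must share a bag in every tree decomposition; so some bag has ≥ 3 vertices and tw(G) ≥ 2. The upper and lower bounds meet at 2, so that is the treewidth.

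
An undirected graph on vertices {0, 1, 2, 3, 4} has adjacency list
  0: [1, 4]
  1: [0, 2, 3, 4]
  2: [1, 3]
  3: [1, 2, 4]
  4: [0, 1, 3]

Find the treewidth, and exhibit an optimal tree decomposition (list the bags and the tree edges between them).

Treewidth 2.
Bags: B1 = {0, 1, 4}  B2 = {1, 3, 4}  B3 = {1, 2, 3}
Tree: B1–B2, B2–B3

Every bag has size at most 3, so the width is 3 − 1 = 2 and tw(G) ≤ 2. Conversely, {0, 1, 4} is a clique of size 3, and the vertices of any clique must share a bag in every tree decomposition; so some bag has ≥ 3 vertices and tw(G) ≥ 2. Combining the bounds, tw(G) = 2.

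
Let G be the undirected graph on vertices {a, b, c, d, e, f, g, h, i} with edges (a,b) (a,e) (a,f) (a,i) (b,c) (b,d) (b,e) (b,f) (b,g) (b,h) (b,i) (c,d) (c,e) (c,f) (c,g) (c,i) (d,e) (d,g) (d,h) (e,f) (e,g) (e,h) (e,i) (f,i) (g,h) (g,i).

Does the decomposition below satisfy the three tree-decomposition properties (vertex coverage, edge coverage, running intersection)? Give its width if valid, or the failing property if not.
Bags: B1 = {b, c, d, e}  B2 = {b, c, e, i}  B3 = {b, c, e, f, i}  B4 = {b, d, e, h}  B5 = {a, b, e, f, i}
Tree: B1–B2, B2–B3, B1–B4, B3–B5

No — vertex g appears in no bag.

A tree decomposition must satisfy three properties: every vertex lies in some bag; for every edge, both endpoints lie together in some bag; and for every vertex, the bags containing it form a connected subtree. Here vertex g appears in no bag, so the decomposition is invalid.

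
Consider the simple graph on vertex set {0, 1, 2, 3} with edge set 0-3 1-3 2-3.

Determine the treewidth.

1

A width-1 tree decomposition is:
Bags: B1 = {0, 3}  B2 = {1, 3}  B3 = {2, 3}
Tree: B1–B2, B1–B3
Each bag holds 2 vertices, so the decomposition has width 1, which upper-bounds the treewidth. Since G has at least one edge (e.g. 3–0), it is not an edgeless graph, so tw(G) ≥ 1. Therefore the treewidth is 1.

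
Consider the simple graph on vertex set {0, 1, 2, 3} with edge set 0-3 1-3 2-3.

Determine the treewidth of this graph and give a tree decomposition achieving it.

Treewidth 1.
One optimal decomposition is:
Bags: B1 = {0, 3}  B2 = {1, 3}  B3 = {2, 3}
Tree: B1–B2, B2–B3

The largest bag has 2 vertices, giving width 1; this decomposition certifies tw(G) ≤ 1. G has an edge, so its treewidth is at least 1. Combining the bounds, tw(G) = 1.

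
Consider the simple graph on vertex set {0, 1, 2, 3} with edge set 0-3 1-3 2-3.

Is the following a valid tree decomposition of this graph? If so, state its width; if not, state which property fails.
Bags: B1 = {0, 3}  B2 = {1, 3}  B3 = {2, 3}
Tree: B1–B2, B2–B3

Yes; width 1.

Every vertex of G appears in some bag (union = {0, 1, 2, 3}); every edge is covered by a bag; and for each vertex v the set of bags containing v is connected in the bag tree. The decomposition is therefore valid. The largest bag has 2 vertices, so the width is 1.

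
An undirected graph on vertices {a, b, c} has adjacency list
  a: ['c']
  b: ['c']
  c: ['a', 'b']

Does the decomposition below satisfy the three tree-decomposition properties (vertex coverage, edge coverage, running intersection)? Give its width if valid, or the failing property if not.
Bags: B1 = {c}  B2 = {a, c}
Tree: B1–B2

A tree decomposition must satisfy three properties: every vertex lies in some bag; for every edge, both endpoints lie together in some bag; and for every vertex, the bags containing it form a connected subtree. Here vertex b appears in no bag, so the decomposition is invalid.

No — vertex b appears in no bag.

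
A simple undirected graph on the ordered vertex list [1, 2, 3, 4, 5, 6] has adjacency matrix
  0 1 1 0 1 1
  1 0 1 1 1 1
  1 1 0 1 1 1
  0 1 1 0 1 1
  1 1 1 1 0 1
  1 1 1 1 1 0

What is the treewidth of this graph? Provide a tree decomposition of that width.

Treewidth 4.
One such decomposition:
Bags: B1 = {2, 3, 4, 5, 6}  B2 = {1, 2, 3, 5, 6}
Tree: B1–B2

The largest bag has 5 vertices, giving width 4; this decomposition certifies tw(G) ≤ 4. On the other hand G contains the 5-clique {1, 2, 3, 5, 6}. A clique must lie in a single bag of any decomposition, so no decomposition can have width below 4. Therefore the treewidth is 4.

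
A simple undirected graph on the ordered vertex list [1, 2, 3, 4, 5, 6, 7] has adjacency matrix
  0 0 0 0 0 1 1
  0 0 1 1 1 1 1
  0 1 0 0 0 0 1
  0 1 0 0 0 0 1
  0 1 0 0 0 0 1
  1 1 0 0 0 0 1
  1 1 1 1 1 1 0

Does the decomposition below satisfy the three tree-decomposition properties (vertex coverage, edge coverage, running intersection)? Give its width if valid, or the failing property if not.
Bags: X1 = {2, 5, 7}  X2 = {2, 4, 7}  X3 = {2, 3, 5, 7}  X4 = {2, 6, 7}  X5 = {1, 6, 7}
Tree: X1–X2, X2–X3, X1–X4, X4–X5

A tree decomposition must satisfy three properties: every vertex lies in some bag; for every edge, both endpoints lie together in some bag; and for every vertex, the bags containing it form a connected subtree. Here bags containing vertex 5 are not connected in the tree, so the decomposition is invalid.

No — bags containing vertex 5 are not connected in the tree.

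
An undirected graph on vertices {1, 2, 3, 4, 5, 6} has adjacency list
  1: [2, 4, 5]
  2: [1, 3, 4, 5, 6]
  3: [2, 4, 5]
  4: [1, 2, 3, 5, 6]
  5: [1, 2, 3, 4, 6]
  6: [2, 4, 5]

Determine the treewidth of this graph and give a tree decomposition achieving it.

The largest bag has 4 vertices, giving width 3; this decomposition certifies tw(G) ≤ 3. Conversely, {1, 2, 4, 5} is a clique of size 4, and the vertices of any clique must share a bag in every tree decomposition; so some bag has ≥ 4 vertices and tw(G) ≥ 3. Combining the bounds, tw(G) = 3.

Treewidth 3.
Bags: B1 = {2, 3, 4, 5}  B2 = {1, 2, 4, 5}  B3 = {2, 4, 5, 6}
Tree: B1–B2, B1–B3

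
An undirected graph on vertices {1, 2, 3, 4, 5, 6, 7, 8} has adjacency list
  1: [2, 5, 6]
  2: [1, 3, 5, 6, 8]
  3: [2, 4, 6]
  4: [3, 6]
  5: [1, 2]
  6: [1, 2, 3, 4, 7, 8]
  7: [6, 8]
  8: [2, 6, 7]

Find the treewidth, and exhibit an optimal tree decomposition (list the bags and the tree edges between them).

Treewidth 2.
One such decomposition:
Bags: B1 = {2, 3, 6}  B2 = {2, 6, 8}  B3 = {1, 2, 6}  B4 = {1, 2, 5}  B5 = {3, 4, 6}  B6 = {6, 7, 8}
Tree: B1–B2, B2–B3, B3–B4, B1–B5, B2–B6

The largest bag has 3 vertices, giving width 2; this decomposition certifies tw(G) ≤ 2. On the other hand G contains the 3-clique {1, 2, 5}. A clique must lie in a single bag of any decomposition, so no decomposition can have width below 2. Hence tw(G) = 2 exactly.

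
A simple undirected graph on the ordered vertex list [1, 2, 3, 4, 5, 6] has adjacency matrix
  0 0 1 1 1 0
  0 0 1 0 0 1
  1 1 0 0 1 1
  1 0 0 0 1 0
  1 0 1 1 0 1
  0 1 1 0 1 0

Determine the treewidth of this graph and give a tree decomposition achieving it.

Treewidth 2.
One such decomposition:
Bags: B1 = {2, 3, 6}  B2 = {3, 5, 6}  B3 = {1, 3, 5}  B4 = {1, 4, 5}
Tree: B1–B2, B2–B3, B3–B4

Each bag holds 3 vertices, so the decomposition has width 2, which upper-bounds the treewidth. Conversely, {2, 3, 6} is a clique of size 3, and the vertices of any clique must share a bag in every tree decomposition; so some bag has ≥ 3 vertices and tw(G) ≥ 2. Combining the bounds, tw(G) = 2.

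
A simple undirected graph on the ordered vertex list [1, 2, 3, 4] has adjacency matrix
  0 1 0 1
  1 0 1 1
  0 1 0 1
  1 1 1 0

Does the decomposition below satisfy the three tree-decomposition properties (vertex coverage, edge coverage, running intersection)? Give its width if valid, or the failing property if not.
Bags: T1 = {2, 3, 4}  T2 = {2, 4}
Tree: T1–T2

A tree decomposition must satisfy three properties: every vertex lies in some bag; for every edge, both endpoints lie together in some bag; and for every vertex, the bags containing it form a connected subtree. Here vertex 1 appears in no bag, so the decomposition is invalid.

No — vertex 1 appears in no bag.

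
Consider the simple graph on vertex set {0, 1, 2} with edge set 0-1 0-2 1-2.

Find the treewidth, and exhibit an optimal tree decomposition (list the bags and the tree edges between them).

With just one bag of size 3, the width is 3 − 1 = 2, so tw(G) ≤ 2. Conversely, {0, 1, 2} is a clique of size 3, and the vertices of any clique must share a bag in every tree decomposition; so some bag has ≥ 3 vertices and tw(G) ≥ 2. Hence tw(G) = 2 exactly.

Treewidth 2.
One such decomposition:
Bags: B1 = {0, 1, 2}
Tree: (single bag)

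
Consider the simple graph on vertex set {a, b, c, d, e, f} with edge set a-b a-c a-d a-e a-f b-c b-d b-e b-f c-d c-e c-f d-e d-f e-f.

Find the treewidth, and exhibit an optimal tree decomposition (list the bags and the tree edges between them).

Treewidth 5.
One such decomposition:
Bags: B1 = {a, b, c, d, e, f}
Tree: (single bag)

With just one bag of size 6, the width is 6 − 1 = 5, so tw(G) ≤ 5. Conversely, {a, b, c, d, e, f} is a clique of size 6, and the vertices of any clique must share a bag in every tree decomposition; so some bag has ≥ 6 vertices and tw(G) ≥ 5. The upper and lower bounds meet at 5, so that is the treewidth.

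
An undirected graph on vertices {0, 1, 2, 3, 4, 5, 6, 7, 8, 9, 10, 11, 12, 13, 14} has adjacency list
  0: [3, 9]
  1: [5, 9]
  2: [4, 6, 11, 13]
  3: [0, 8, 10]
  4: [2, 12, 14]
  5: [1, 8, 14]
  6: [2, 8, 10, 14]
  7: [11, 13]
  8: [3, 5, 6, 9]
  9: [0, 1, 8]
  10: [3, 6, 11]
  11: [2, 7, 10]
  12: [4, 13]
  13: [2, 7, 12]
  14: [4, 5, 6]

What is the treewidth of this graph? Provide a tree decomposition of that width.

Treewidth 3.
One such decomposition:
Bags: B1 = {0, 1, 5, 9}  B2 = {0, 5, 8, 9}  B3 = {0, 3, 5, 8}  B4 = {3, 5, 8, 14}  B5 = {3, 6, 8, 14}  B6 = {3, 6, 10, 14}  B7 = {4, 6, 10, 14}  B8 = {2, 4, 6, 10}  B9 = {2, 4, 10, 11}  B10 = {2, 4, 11, 12}  B11 = {2, 11, 12, 13}  B12 = {7, 11, 12, 13}
Tree: B1–B2, B2–B3, B3–B4, B4–B5, B5–B6, B6–B7, B7–B8, B8–B9, B9–B10, B10–B11, B11–B12

Each bag holds 4 vertices, so the decomposition has width 3, which upper-bounds the treewidth. For the lower bound: the 4 vertex sets {0,1,9}, {5}, {8}, {3,6,10,14} are disjoint, each induces a connected subgraph, and every pair is joined by at least one edge of G. Contracting each set to a single vertex therefore yields K_{4} as a minor, and since treewidth is minor-monotone, tw(G) ≥ tw(K_{4}) = 3. Therefore the treewidth is 3.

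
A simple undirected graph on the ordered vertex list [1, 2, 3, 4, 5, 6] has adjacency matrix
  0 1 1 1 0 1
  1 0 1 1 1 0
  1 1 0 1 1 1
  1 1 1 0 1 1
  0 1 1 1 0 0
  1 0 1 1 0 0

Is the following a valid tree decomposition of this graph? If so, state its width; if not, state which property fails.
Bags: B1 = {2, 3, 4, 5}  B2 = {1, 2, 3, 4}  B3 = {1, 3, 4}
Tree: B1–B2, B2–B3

A tree decomposition must satisfy three properties: every vertex lies in some bag; for every edge, both endpoints lie together in some bag; and for every vertex, the bags containing it form a connected subtree. Here vertex 6 appears in no bag, so the decomposition is invalid.

No — vertex 6 appears in no bag.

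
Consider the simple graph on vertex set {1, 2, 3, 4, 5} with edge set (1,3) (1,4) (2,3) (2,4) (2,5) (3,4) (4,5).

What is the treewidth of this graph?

2

A width-2 tree decomposition is:
Bags: B1 = {1, 3, 4}  B2 = {2, 3, 4}  B3 = {2, 4, 5}
Tree: B1–B2, B2–B3
Each bag holds 3 vertices, so the decomposition has width 2, which upper-bounds the treewidth. For the lower bound, the 3 vertices {1, 3, 4} are pairwise adjacent, and any tree decomposition puts a clique entirely inside one bag — forcing width ≥ 2. Therefore the treewidth is 2.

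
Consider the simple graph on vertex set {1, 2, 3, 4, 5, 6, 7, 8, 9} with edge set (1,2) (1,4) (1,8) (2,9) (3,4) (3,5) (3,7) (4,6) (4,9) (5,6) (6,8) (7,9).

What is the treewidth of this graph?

A width-3 tree decomposition is:
Bags: B1 = {2, 3, 7, 9}  B2 = {2, 3, 4, 9}  B3 = {1, 2, 3, 4}  B4 = {1, 3, 4, 5}  B5 = {1, 4, 5, 6}  B6 = {1, 5, 6, 8}
Tree: B1–B2, B2–B3, B3–B4, B4–B5, B5–B6
The largest bag has 4 vertices, giving width 3; this decomposition certifies tw(G) ≤ 3. For the lower bound: the 4 vertex sets {2,7,9}, {3}, {4}, {1,5,6,8} are disjoint, each induces a connected subgraph, and every pair is joined by at least one edge of G. Contracting each set to a single vertex therefore yields K_{4} as a minor, and since treewidth is minor-monotone, tw(G) ≥ tw(K_{4}) = 3. Therefore the treewidth is 3.

3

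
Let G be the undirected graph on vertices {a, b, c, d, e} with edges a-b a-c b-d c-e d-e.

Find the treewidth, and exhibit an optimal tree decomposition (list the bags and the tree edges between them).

The largest bag has 3 vertices, giving width 2; this decomposition certifies tw(G) ≤ 2. For the lower bound, G contains the cycle d–b–a–c–e–d, so G is not a forest; only forests have treewidth ≤ 1, hence tw(G) ≥ 2. Combining the bounds, tw(G) = 2.

Treewidth 2.
One such decomposition:
Bags: B1 = {a, b, d}  B2 = {a, c, d}  B3 = {c, d, e}
Tree: B1–B2, B2–B3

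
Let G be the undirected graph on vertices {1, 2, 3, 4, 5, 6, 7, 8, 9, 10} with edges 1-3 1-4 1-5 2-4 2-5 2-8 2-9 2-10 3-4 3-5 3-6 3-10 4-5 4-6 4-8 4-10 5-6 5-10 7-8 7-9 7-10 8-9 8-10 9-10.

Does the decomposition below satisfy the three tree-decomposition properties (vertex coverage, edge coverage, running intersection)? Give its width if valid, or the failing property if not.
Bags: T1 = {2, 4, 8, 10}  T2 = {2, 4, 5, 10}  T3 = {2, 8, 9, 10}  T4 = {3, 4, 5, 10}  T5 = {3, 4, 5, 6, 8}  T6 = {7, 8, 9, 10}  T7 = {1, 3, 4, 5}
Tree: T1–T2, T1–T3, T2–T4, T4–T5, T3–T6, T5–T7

No — bags containing vertex 8 are not connected in the tree.

A tree decomposition must satisfy three properties: every vertex lies in some bag; for every edge, both endpoints lie together in some bag; and for every vertex, the bags containing it form a connected subtree. Here bags containing vertex 8 are not connected in the tree, so the decomposition is invalid.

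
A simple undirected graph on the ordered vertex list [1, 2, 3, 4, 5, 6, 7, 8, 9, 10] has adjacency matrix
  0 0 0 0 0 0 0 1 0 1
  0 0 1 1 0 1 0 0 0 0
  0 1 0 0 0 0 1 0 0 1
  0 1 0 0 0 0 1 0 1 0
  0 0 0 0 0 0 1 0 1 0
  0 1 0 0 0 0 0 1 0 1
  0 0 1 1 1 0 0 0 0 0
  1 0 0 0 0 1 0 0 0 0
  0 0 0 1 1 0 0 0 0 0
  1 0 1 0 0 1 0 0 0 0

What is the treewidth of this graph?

A width-2 tree decomposition is:
Bags: B1 = {4, 5, 9}  B2 = {4, 5, 7}  B3 = {2, 4, 7}  B4 = {2, 3, 7}  B5 = {2, 3, 6}  B6 = {3, 6, 10}  B7 = {6, 8, 10}  B8 = {1, 8, 10}
Tree: B1–B2, B2–B3, B3–B4, B4–B5, B5–B6, B6–B7, B7–B8
Each bag holds 3 vertices, so the decomposition has width 2, which upper-bounds the treewidth. For the lower bound, G contains the cycle 9–5–7–4–9, so G is not a forest; only forests have treewidth ≤ 1, hence tw(G) ≥ 2. Therefore the treewidth is 2.

2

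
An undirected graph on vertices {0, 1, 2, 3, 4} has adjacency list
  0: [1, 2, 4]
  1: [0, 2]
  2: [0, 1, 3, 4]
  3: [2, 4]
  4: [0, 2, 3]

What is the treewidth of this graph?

A width-2 tree decomposition is:
Bags: B1 = {0, 2, 4}  B2 = {0, 1, 2}  B3 = {2, 3, 4}
Tree: B1–B2, B1–B3
Every bag has size at most 3, so the width is 3 − 1 = 2 and tw(G) ≤ 2. Conversely, {0, 1, 2} is a clique of size 3, and the vertices of any clique must share a bag in every tree decomposition; so some bag has ≥ 3 vertices and tw(G) ≥ 2. Hence tw(G) = 2 exactly.

2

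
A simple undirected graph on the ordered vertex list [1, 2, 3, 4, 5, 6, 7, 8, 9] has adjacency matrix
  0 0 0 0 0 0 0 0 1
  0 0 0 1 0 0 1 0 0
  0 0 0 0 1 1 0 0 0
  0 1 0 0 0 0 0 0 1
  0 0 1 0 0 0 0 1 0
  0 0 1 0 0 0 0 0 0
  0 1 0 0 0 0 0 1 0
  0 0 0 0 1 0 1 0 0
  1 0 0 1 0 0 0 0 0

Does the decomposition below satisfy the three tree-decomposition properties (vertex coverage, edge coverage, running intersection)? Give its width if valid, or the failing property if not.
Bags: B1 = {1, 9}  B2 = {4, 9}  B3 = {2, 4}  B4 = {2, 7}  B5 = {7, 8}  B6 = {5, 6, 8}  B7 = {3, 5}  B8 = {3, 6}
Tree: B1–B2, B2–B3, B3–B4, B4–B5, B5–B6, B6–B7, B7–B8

A tree decomposition must satisfy three properties: every vertex lies in some bag; for every edge, both endpoints lie together in some bag; and for every vertex, the bags containing it form a connected subtree. Here bags containing vertex 6 are not connected in the tree, so the decomposition is invalid.

No — bags containing vertex 6 are not connected in the tree.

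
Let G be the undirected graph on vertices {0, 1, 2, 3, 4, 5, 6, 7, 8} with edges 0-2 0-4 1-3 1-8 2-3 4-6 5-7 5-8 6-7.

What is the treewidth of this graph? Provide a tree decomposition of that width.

Every bag has size at most 3, so the width is 3 − 1 = 2 and tw(G) ≤ 2. Since 4–6–7–5–8–1–3–2–0–4 is a cycle in G, G is not acyclic. Forests are exactly the graphs of treewidth ≤ 1, so tw(G) ≥ 2. Therefore the treewidth is 2.

Treewidth 2.
Bags: B1 = {4, 6, 7}  B2 = {4, 5, 7}  B3 = {4, 5, 8}  B4 = {1, 4, 8}  B5 = {1, 3, 4}  B6 = {2, 3, 4}  B7 = {0, 2, 4}
Tree: B1–B2, B2–B3, B3–B4, B4–B5, B5–B6, B6–B7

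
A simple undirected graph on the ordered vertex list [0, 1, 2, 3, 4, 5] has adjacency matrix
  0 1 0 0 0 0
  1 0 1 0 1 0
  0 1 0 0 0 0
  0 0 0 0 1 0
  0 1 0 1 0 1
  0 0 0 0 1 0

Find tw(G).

A width-1 tree decomposition is:
Bags: B1 = {1, 4}  B2 = {3, 4}  B3 = {1, 2}  B4 = {4, 5}  B5 = {0, 1}
Tree: B1–B2, B1–B3, B1–B4, B3–B5
The largest bag has 2 vertices, giving width 1; this decomposition certifies tw(G) ≤ 1. Since G has at least one edge (e.g. 1–4), it is not an edgeless graph, so tw(G) ≥ 1. The upper and lower bounds meet at 1, so that is the treewidth.

1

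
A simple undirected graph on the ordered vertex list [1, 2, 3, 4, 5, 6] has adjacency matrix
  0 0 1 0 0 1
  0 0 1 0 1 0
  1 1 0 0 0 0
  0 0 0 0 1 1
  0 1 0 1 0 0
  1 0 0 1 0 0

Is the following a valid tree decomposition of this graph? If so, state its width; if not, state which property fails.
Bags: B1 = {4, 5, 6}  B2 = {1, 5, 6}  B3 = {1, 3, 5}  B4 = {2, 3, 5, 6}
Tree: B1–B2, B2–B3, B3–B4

A tree decomposition must satisfy three properties: every vertex lies in some bag; for every edge, both endpoints lie together in some bag; and for every vertex, the bags containing it form a connected subtree. Here bags containing vertex 6 are not connected in the tree, so the decomposition is invalid.

No — bags containing vertex 6 are not connected in the tree.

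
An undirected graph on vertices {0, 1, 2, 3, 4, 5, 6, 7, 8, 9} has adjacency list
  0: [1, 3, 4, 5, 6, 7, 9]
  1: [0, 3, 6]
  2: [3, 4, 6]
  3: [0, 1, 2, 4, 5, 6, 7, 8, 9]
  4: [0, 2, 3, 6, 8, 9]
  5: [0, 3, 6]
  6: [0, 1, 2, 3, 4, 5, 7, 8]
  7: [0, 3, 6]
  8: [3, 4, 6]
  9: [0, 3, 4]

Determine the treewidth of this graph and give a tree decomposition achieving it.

Each bag holds 4 vertices, so the decomposition has width 3, which upper-bounds the treewidth. Conversely, {0, 3, 4, 9} is a clique of size 4, and the vertices of any clique must share a bag in every tree decomposition; so some bag has ≥ 4 vertices and tw(G) ≥ 3. Hence tw(G) = 3 exactly.

Treewidth 3.
One such decomposition:
Bags: B1 = {0, 3, 5, 6}  B2 = {0, 3, 4, 6}  B3 = {0, 3, 4, 9}  B4 = {2, 3, 4, 6}  B5 = {0, 1, 3, 6}  B6 = {3, 4, 6, 8}  B7 = {0, 3, 6, 7}
Tree: B1–B2, B2–B3, B2–B4, B2–B5, B4–B6, B2–B7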